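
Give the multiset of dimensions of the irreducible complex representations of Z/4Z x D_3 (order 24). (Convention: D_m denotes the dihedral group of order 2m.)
Dimensions: 1, 1, 1, 1, 1, 1, 1, 1, 2, 2, 2, 2

Reasoning: There are 12 irreducibles (= number of conjugacy classes). Their dimensions d_i satisfy sum d_i^2 = |G| = 24: 1 + 1 + 1 + 1 + 1 + 1 + 1 + 1 + 4 + 4 + 4 + 4 = 24. (For the product with Z/4Z: each of the 4 1-dim characters of Z/4Z tensors with each irrep of D_3, giving 4 copies of each D_3-dimension.)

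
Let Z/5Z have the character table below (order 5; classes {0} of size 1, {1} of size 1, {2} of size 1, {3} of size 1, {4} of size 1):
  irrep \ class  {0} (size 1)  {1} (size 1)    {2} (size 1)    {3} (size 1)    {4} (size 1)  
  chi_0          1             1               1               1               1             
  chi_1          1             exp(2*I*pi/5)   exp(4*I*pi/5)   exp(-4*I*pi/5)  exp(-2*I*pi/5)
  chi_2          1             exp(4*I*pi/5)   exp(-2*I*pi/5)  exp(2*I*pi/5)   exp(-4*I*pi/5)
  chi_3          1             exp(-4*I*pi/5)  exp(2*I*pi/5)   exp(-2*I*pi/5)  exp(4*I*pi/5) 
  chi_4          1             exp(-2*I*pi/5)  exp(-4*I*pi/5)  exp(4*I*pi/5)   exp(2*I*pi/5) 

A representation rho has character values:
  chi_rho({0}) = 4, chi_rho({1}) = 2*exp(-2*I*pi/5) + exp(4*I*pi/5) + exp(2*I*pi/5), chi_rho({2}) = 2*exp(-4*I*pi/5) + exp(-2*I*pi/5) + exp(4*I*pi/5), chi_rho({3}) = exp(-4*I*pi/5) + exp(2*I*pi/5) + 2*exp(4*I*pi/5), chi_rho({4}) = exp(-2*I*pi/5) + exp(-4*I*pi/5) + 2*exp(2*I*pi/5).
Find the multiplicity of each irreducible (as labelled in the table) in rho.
Multiplicities: chi_0: 0, chi_1: 1, chi_2: 1, chi_3: 0, chi_4: 2.

Argument: Use <chi_rho, chi> = (1/|G|) sum_C |C| * chi_rho(C) * conj(chi(C)) with |G| = 5 for each irreducible chi in the table:
  <chi_rho, chi_0> = (1/5)[1*(4)*conj(1) + 1*(2*exp(-2*I*pi/5) + exp(4*I*pi/5) + exp(2*I*pi/5))*conj(1) + 1*(2*exp(-4*I*pi/5) + exp(-2*I*pi/5) + exp(4*I*pi/5))*conj(1) + 1*(exp(-4*I*pi/5) + exp(2*I*pi/5) + 2*exp(4*I*pi/5))*conj(1) + 1*(exp(-2*I*pi/5) + exp(-4*I*pi/5) + 2*exp(2*I*pi/5))*conj(1)]
      = (1/5)[(4) + (2*exp(-2*I*pi/5) + exp(4*I*pi/5) + exp(2*I*pi/5)) + (2*exp(-4*I*pi/5) + exp(-2*I*pi/5) + exp(4*I*pi/5)) + (exp(-4*I*pi/5) + exp(2*I*pi/5) + 2*exp(4*I*pi/5)) + (exp(-2*I*pi/5) + exp(-4*I*pi/5) + 2*exp(2*I*pi/5))] = 0/5 = 0
  <chi_rho, chi_1> = (1/5)[1*(4)*conj(1) + 1*(2*exp(-2*I*pi/5) + exp(4*I*pi/5) + exp(2*I*pi/5))*conj(exp(2*I*pi/5)) + 1*(2*exp(-4*I*pi/5) + exp(-2*I*pi/5) + exp(4*I*pi/5))*conj(exp(4*I*pi/5)) + 1*(exp(-4*I*pi/5) + exp(2*I*pi/5) + 2*exp(4*I*pi/5))*conj(exp(-4*I*pi/5)) + 1*(exp(-2*I*pi/5) + exp(-4*I*pi/5) + 2*exp(2*I*pi/5))*conj(exp(-2*I*pi/5))]
      = (1/5)[(4) + (1 + 2*exp(-4*I*pi/5) + exp(2*I*pi/5)) + (1 + exp(4*I*pi/5) + 2*exp(2*I*pi/5)) + (1 + 2*exp(-2*I*pi/5) + exp(-4*I*pi/5)) + (1 + exp(-2*I*pi/5) + 2*exp(4*I*pi/5))] = 5/5 = 1
  <chi_rho, chi_2> = (1/5)[1*(4)*conj(1) + 1*(2*exp(-2*I*pi/5) + exp(4*I*pi/5) + exp(2*I*pi/5))*conj(exp(4*I*pi/5)) + 1*(2*exp(-4*I*pi/5) + exp(-2*I*pi/5) + exp(4*I*pi/5))*conj(exp(-2*I*pi/5)) + 1*(exp(-4*I*pi/5) + exp(2*I*pi/5) + 2*exp(4*I*pi/5))*conj(exp(2*I*pi/5)) + 1*(exp(-2*I*pi/5) + exp(-4*I*pi/5) + 2*exp(2*I*pi/5))*conj(exp(-4*I*pi/5))]
      = (1/5)[(4) + (1 + exp(-2*I*pi/5) + 2*exp(4*I*pi/5)) + (1 + 2*exp(-2*I*pi/5) + exp(-4*I*pi/5)) + (1 + exp(4*I*pi/5) + 2*exp(2*I*pi/5)) + (1 + 2*exp(-4*I*pi/5) + exp(2*I*pi/5))] = 5/5 = 1
  <chi_rho, chi_3> = (1/5)[1*(4)*conj(1) + 1*(2*exp(-2*I*pi/5) + exp(4*I*pi/5) + exp(2*I*pi/5))*conj(exp(-4*I*pi/5)) + 1*(2*exp(-4*I*pi/5) + exp(-2*I*pi/5) + exp(4*I*pi/5))*conj(exp(2*I*pi/5)) + 1*(exp(-4*I*pi/5) + exp(2*I*pi/5) + 2*exp(4*I*pi/5))*conj(exp(-2*I*pi/5)) + 1*(exp(-2*I*pi/5) + exp(-4*I*pi/5) + 2*exp(2*I*pi/5))*conj(exp(4*I*pi/5))]
      = (1/5)[(4) + (exp(-2*I*pi/5) + exp(-4*I*pi/5) + 2*exp(2*I*pi/5)) + (exp(-4*I*pi/5) + exp(2*I*pi/5) + 2*exp(4*I*pi/5)) + (2*exp(-4*I*pi/5) + exp(-2*I*pi/5) + exp(4*I*pi/5)) + (2*exp(-2*I*pi/5) + exp(4*I*pi/5) + exp(2*I*pi/5))] = 0/5 = 0
  <chi_rho, chi_4> = (1/5)[1*(4)*conj(1) + 1*(2*exp(-2*I*pi/5) + exp(4*I*pi/5) + exp(2*I*pi/5))*conj(exp(-2*I*pi/5)) + 1*(2*exp(-4*I*pi/5) + exp(-2*I*pi/5) + exp(4*I*pi/5))*conj(exp(-4*I*pi/5)) + 1*(exp(-4*I*pi/5) + exp(2*I*pi/5) + 2*exp(4*I*pi/5))*conj(exp(4*I*pi/5)) + 1*(exp(-2*I*pi/5) + exp(-4*I*pi/5) + 2*exp(2*I*pi/5))*conj(exp(2*I*pi/5))]
      = (1/5)[(4) + (2 + exp(-4*I*pi/5) + exp(4*I*pi/5)) + (2 + exp(-2*I*pi/5) + exp(2*I*pi/5)) + (2 + exp(-2*I*pi/5) + exp(2*I*pi/5)) + (2 + exp(-4*I*pi/5) + exp(4*I*pi/5))] = 10/5 = 2
(Exp terms are combined using exp(i*s)*conj(exp(i*t)) = exp(i*(s-t)), and sums of them are collapsed using the identity that for every m > 1 the m distinct m-th roots of unity sum to 0, e.g. 1 + exp(2*I*pi/3) + exp(-2*I*pi/3) = 0.)
Dimension check: dim(rho) = sum (mult * dim) = 0*1 + 1*1 + 1*1 + 0*1 + 2*1 = 4 = chi_rho(e) = 4.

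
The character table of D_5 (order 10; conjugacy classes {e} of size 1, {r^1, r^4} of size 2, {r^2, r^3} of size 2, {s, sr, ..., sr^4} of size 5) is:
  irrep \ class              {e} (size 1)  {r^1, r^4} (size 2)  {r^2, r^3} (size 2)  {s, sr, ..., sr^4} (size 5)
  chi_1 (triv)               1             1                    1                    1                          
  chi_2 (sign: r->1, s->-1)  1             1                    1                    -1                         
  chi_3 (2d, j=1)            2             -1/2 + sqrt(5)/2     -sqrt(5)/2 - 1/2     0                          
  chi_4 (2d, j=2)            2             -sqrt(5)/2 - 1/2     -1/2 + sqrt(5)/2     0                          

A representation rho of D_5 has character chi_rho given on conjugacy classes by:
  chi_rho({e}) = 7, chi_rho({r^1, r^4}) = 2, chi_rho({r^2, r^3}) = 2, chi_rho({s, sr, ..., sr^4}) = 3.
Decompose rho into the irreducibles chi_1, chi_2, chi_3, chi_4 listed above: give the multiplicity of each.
Multiplicities: chi_1: 3, chi_2: 0, chi_3: 1, chi_4: 1.

Use <chi_rho, chi> = (1/|G|) sum_C |C| * chi_rho(C) * conj(chi(C)) with |G| = 10 for each irreducible chi in the table:
  <chi_rho, chi_1> = (1/10)[1*(7)*conj(1) + 2*(2)*conj(1) + 2*(2)*conj(1) + 5*(3)*conj(1)]
      = (1/10)[(7) + (4) + (4) + (15)] = 30/10 = 3
  <chi_rho, chi_2> = (1/10)[1*(7)*conj(1) + 2*(2)*conj(1) + 2*(2)*conj(1) + 5*(3)*conj(-1)]
      = (1/10)[(7) + (4) + (4) + (-15)] = 0/10 = 0
  <chi_rho, chi_3> = (1/10)[1*(7)*conj(2) + 2*(2)*conj(-1/2 + sqrt(5)/2) + 2*(2)*conj(-sqrt(5)/2 - 1/2) + 5*(3)*conj(0)]
      = (1/10)[(14) + (-2 + 2*sqrt(5)) + (-2*sqrt(5) - 2) + (0)] = 10/10 = 1
  <chi_rho, chi_4> = (1/10)[1*(7)*conj(2) + 2*(2)*conj(-sqrt(5)/2 - 1/2) + 2*(2)*conj(-1/2 + sqrt(5)/2) + 5*(3)*conj(0)]
      = (1/10)[(14) + (-2*sqrt(5) - 2) + (-2 + 2*sqrt(5)) + (0)] = 10/10 = 1
Dimension check: dim(rho) = sum (mult * dim) = 3*1 + 0*1 + 1*2 + 1*2 = 7 = chi_rho(e) = 7.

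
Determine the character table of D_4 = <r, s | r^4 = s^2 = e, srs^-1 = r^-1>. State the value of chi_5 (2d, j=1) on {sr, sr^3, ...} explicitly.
Conjugacy classes: {e} of size 1, {r^2} of size 1, {r^1, r^3} of size 2, {s, sr^2, ...} of size 2, {sr, sr^3, ...} of size 2.
Character table:
  irrep \ class              {e} (size 1)  {r^2} (size 1)  {r^1, r^3} (size 2)  {s, sr^2, ...} (size 2)  {sr, sr^3, ...} (size 2)
  chi_1 (triv)               1             1               1                    1                        1                       
  chi_2 (sign: r->1, s->-1)  1             1               1                    -1                       -1                      
  chi_3 (r->-1, s->1)        1             1               -1                   1                        -1                      
  chi_4 (r->-1, s->-1)       1             1               -1                   -1                       1                       
  chi_5 (2d, j=1)            2             -2              0                    0                        0                       

Spot check: chi_5 (2d, j=1) on {sr, sr^3, ...} = 0.

D_4 has order 2*4 = 8 with 5 conjugacy classes, hence 5 irreducibles. Sum of squared dims 1 + 1 + 1 + 1 + 4 = 8 = |G|. Linear characters come from the abelianisation; the 2-dimensional irreps have character r^k -> 2*cos(2*pi*j*k/4), reflections -> 0.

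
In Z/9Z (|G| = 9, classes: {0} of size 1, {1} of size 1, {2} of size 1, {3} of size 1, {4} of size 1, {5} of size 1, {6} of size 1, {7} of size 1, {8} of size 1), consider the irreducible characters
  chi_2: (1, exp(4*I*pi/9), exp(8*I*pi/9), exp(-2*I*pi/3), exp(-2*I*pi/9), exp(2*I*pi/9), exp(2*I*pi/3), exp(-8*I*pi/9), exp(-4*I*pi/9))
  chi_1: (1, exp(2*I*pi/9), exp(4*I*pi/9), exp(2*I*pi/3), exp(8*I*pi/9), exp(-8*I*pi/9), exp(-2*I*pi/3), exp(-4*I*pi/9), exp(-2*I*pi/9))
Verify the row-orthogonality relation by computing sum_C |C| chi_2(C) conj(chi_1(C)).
Sum = 0; so <chi_2, chi_1> = 0 (distinct irreducibles are orthogonal).

Derivation: Compute term by term over conjugacy classes (|C| * chi_2(C) * conj(chi_1(C))):
  1*(1)*conj(1) + 1*(exp(4*I*pi/9))*conj(exp(2*I*pi/9)) + 1*(exp(8*I*pi/9))*conj(exp(4*I*pi/9)) + 1*(exp(-2*I*pi/3))*conj(exp(2*I*pi/3)) + 1*(exp(-2*I*pi/9))*conj(exp(8*I*pi/9)) + 1*(exp(2*I*pi/9))*conj(exp(-8*I*pi/9)) + 1*(exp(2*I*pi/3))*conj(exp(-2*I*pi/3)) + 1*(exp(-8*I*pi/9))*conj(exp(-4*I*pi/9)) + 1*(exp(-4*I*pi/9))*conj(exp(-2*I*pi/9))
  = (1) + (exp(2*I*pi/9)) + (exp(4*I*pi/9)) + (exp(2*I*pi/3)) + (exp(8*I*pi/9)) + (exp(-8*I*pi/9)) + (exp(-2*I*pi/3)) + (exp(-4*I*pi/9)) + (exp(-2*I*pi/9))
  = 0.
(Exp terms are combined using exp(i*s)*conj(exp(i*t)) = exp(i*(s-t)), and sums of them are collapsed using the identity that for every m > 1 the m distinct m-th roots of unity sum to 0, e.g. 1 + exp(2*I*pi/3) + exp(-2*I*pi/3) = 0.)
Dividing by |G| = 9 gives 0/9 = 0, matching the row-orthogonality relation <chi_2, chi_1> = [chi_2 = chi_1].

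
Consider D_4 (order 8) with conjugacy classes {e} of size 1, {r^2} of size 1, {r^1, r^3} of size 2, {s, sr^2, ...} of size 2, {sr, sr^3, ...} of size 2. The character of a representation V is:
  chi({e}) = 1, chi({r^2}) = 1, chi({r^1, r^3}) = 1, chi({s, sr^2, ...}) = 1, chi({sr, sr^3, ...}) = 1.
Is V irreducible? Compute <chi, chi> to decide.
Irreducible: <chi, chi> = 1.

Explanation: <chi, chi> = (1/|G|) sum_C |C| * |chi(C)|^2 = (1/8)[1*|1|^2 + 1*|1|^2 + 2*|1|^2 + 2*|1|^2 + 2*|1|^2]
  = (1/8)[(1) + (1) + (2) + (2) + (2)] = 8/8 = 1.
A character is irreducible iff <chi, chi> = 1, so this representation is irreducible.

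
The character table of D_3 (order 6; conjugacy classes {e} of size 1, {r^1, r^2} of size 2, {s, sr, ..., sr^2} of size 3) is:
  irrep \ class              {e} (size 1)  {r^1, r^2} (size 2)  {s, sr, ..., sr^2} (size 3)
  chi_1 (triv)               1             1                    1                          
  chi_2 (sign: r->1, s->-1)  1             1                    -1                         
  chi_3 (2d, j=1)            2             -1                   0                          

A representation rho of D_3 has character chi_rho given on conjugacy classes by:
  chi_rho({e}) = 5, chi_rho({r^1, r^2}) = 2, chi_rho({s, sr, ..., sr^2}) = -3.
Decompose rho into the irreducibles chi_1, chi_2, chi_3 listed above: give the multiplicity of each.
Multiplicities: chi_1: 0, chi_2: 3, chi_3: 1.

Solution. Use <chi_rho, chi> = (1/|G|) sum_C |C| * chi_rho(C) * conj(chi(C)) with |G| = 6 for each irreducible chi in the table:
  <chi_rho, chi_1> = (1/6)[1*(5)*conj(1) + 2*(2)*conj(1) + 3*(-3)*conj(1)]
      = (1/6)[(5) + (4) + (-9)] = 0/6 = 0
  <chi_rho, chi_2> = (1/6)[1*(5)*conj(1) + 2*(2)*conj(1) + 3*(-3)*conj(-1)]
      = (1/6)[(5) + (4) + (9)] = 18/6 = 3
  <chi_rho, chi_3> = (1/6)[1*(5)*conj(2) + 2*(2)*conj(-1) + 3*(-3)*conj(0)]
      = (1/6)[(10) + (-4) + (0)] = 6/6 = 1
Dimension check: dim(rho) = sum (mult * dim) = 0*1 + 3*1 + 1*2 = 5 = chi_rho(e) = 5.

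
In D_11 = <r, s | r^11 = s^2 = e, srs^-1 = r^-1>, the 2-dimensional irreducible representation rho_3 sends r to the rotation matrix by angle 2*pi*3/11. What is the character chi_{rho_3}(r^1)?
chi_{rho_3}(r^1) = 2*cos(2*pi*3*1/11) = -2*cos(5*pi/11)

rho_3(r^1) is rotation by angle 2*pi*3*1/11, whose trace is 2*cos(2*pi*3*1/11) = -2*cos(5*pi/11).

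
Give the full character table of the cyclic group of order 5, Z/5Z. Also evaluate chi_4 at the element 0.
Character table of Z/5Z (irreps indexed chi_0,...,chi_4 with chi_k(m) = zeta_5^(k*m), zeta_5 = exp(2*pi*i/5)):
  irrep \ class  {0} (size 1)  {1} (size 1)    {2} (size 1)    {3} (size 1)    {4} (size 1)  
  chi_0          1             1               1               1               1             
  chi_1          1             exp(2*I*pi/5)   exp(4*I*pi/5)   exp(-4*I*pi/5)  exp(-2*I*pi/5)
  chi_2          1             exp(4*I*pi/5)   exp(-2*I*pi/5)  exp(2*I*pi/5)   exp(-4*I*pi/5)
  chi_3          1             exp(-4*I*pi/5)  exp(2*I*pi/5)   exp(-2*I*pi/5)  exp(4*I*pi/5) 
  chi_4          1             exp(-2*I*pi/5)  exp(-4*I*pi/5)  exp(4*I*pi/5)   exp(2*I*pi/5) 

Spot check: chi_4(0) = zeta_5^(4*0) = zeta_5^0 = 1.

Explanation: Z/5Z is abelian, so all 5 irreducible complex representations are 1-dimensional. They are given by chi_k(m) = zeta_5^(k*m) for k = 0,...,4. Row orthogonality: sum_m chi_k(m) conj(chi_l(m)) = 5 * [k = l].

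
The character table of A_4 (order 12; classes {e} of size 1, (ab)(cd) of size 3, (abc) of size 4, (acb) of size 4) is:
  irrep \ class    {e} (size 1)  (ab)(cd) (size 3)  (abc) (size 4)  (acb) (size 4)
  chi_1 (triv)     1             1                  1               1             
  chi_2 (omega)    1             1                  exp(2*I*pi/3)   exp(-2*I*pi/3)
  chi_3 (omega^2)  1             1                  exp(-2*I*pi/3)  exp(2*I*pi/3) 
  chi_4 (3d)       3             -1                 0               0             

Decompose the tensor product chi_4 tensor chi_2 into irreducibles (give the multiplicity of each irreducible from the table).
chi_4 tensor chi_2 = chi_4 (all other irreducibles have multiplicity 0).

Proof sketch: The character of a tensor product is the pointwise product (chi_4 * chi_2)(C) = chi_4(C) * chi_2(C):
  {e}: (3)*(1), (ab)(cd): (-1)*(1), (abc): (0)*(exp(2*I*pi/3)), (acb): (0)*(exp(-2*I*pi/3))
so (chi_4 * chi_2) takes values
  {e} -> 3, (ab)(cd) -> -1, (abc) -> 0, (acb) -> 0.
Now take the inner product of this character with each irreducible chi from the table, <chi_4*chi_2, chi> = (1/12) sum_C |C| (chi_4*chi_2)(C) conj(chi(C)):
  <chi_4*chi_2, chi_1> = (1/12)[1*(3)*conj(1) + 3*(-1)*conj(1) + 4*(0)*conj(1) + 4*(0)*conj(1)]
      = (1/12)[(3) + (-3) + (0) + (0)] = 0/12 = 0
  <chi_4*chi_2, chi_2> = (1/12)[1*(3)*conj(1) + 3*(-1)*conj(1) + 4*(0)*conj(exp(2*I*pi/3)) + 4*(0)*conj(exp(-2*I*pi/3))]
      = (1/12)[(3) + (-3) + (0) + (0)] = 0/12 = 0
  <chi_4*chi_2, chi_3> = (1/12)[1*(3)*conj(1) + 3*(-1)*conj(1) + 4*(0)*conj(exp(-2*I*pi/3)) + 4*(0)*conj(exp(2*I*pi/3))]
      = (1/12)[(3) + (-3) + (0) + (0)] = 0/12 = 0
  <chi_4*chi_2, chi_4> = (1/12)[1*(3)*conj(3) + 3*(-1)*conj(-1) + 4*(0)*conj(0) + 4*(0)*conj(0)]
      = (1/12)[(9) + (3) + (0) + (0)] = 12/12 = 1
(Exp terms are combined using exp(i*s)*conj(exp(i*t)) = exp(i*(s-t)), and sums of them are collapsed using the identity that for every m > 1 the m distinct m-th roots of unity sum to 0, e.g. 1 + exp(2*I*pi/3) + exp(-2*I*pi/3) = 0.)
Hence the multiplicities are chi_4: 1. Dimension check: dim(chi_4)*dim(chi_2) = 3*1 = 3 and sum (mult * dim) = 1*3 = 3.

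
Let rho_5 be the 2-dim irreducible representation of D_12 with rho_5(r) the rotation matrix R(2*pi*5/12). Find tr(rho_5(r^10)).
chi_{rho_5}(r^10) = 2*cos(2*pi*5*10/12) = 1

rho_5(r^10) is rotation by angle 2*pi*5*10/12, whose trace is 2*cos(2*pi*5*10/12) = 1.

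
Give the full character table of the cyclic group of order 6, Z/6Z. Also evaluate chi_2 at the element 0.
Character table of Z/6Z (irreps indexed chi_0,...,chi_5 with chi_k(m) = zeta_6^(k*m), zeta_6 = exp(2*pi*i/6)):
  irrep \ class  {0} (size 1)  {1} (size 1)    {2} (size 1)    {3} (size 1)  {4} (size 1)    {5} (size 1)  
  chi_0          1             1               1               1             1               1             
  chi_1          1             exp(I*pi/3)     exp(2*I*pi/3)   -1            exp(-2*I*pi/3)  exp(-I*pi/3)  
  chi_2          1             exp(2*I*pi/3)   exp(-2*I*pi/3)  1             exp(2*I*pi/3)   exp(-2*I*pi/3)
  chi_3          1             -1              1               -1            1               -1            
  chi_4          1             exp(-2*I*pi/3)  exp(2*I*pi/3)   1             exp(-2*I*pi/3)  exp(2*I*pi/3) 
  chi_5          1             exp(-I*pi/3)    exp(-2*I*pi/3)  -1            exp(2*I*pi/3)   exp(I*pi/3)   

Spot check: chi_2(0) = zeta_6^(2*0) = zeta_6^0 = 1.

Working: Z/6Z is abelian, so all 6 irreducible complex representations are 1-dimensional. They are given by chi_k(m) = zeta_6^(k*m) for k = 0,...,5. Row orthogonality: sum_m chi_k(m) conj(chi_l(m)) = 6 * [k = l].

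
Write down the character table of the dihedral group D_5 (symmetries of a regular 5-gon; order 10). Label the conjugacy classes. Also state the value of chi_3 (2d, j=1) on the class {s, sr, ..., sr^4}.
Conjugacy classes: {e} of size 1, {r^1, r^4} of size 2, {r^2, r^3} of size 2, {s, sr, ..., sr^4} of size 5.
Character table:
  irrep \ class              {e} (size 1)  {r^1, r^4} (size 2)  {r^2, r^3} (size 2)  {s, sr, ..., sr^4} (size 5)
  chi_1 (triv)               1             1                    1                    1                          
  chi_2 (sign: r->1, s->-1)  1             1                    1                    -1                         
  chi_3 (2d, j=1)            2             -1/2 + sqrt(5)/2     -sqrt(5)/2 - 1/2     0                          
  chi_4 (2d, j=2)            2             -sqrt(5)/2 - 1/2     -1/2 + sqrt(5)/2     0                          

Spot check: chi_3 (2d, j=1) on {s, sr, ..., sr^4} = 0.

Argument: D_5 has order 2*5 = 10 with 4 conjugacy classes, hence 4 irreducibles. Sum of squared dims 1 + 1 + 4 + 4 = 10 = |G|. Linear characters come from the abelianisation; the 2-dimensional irreps have character r^k -> 2*cos(2*pi*j*k/5), reflections -> 0.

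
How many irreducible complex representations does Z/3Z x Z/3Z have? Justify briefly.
9

Reasoning: The number of irreducible complex representations of a finite group equals its number of conjugacy classes. Z/3Z x Z/3Z is abelian of order 9, so every element is its own conjugacy class: 9 classes, so Z/3Z x Z/3Z (order 9) has exactly 9 irreducible complex representations.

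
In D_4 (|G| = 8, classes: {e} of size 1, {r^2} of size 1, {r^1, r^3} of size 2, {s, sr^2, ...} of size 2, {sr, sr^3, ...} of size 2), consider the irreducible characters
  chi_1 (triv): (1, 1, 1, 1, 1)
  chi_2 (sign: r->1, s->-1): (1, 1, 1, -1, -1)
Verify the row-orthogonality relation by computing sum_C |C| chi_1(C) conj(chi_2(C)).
Sum = 0; so <chi_1, chi_2> = 0 (distinct irreducibles are orthogonal).

Proof sketch: Compute term by term over conjugacy classes (|C| * chi_1(C) * conj(chi_2(C))):
  1*(1)*conj(1) + 1*(1)*conj(1) + 2*(1)*conj(1) + 2*(1)*conj(-1) + 2*(1)*conj(-1)
  = (1) + (1) + (2) + (-2) + (-2)
  = 0.
Dividing by |G| = 8 gives 0/8 = 0, matching the row-orthogonality relation <chi_1, chi_2> = [chi_1 = chi_2].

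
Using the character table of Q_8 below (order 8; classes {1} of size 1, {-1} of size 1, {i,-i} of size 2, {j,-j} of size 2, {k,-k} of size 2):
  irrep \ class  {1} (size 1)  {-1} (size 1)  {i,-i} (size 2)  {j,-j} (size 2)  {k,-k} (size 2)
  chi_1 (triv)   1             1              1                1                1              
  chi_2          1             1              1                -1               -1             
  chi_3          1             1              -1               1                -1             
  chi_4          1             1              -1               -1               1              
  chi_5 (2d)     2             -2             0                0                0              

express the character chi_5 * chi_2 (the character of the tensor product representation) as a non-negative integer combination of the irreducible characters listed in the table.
chi_5 tensor chi_2 = chi_5 (all other irreducibles have multiplicity 0).

Solution. The character of a tensor product is the pointwise product (chi_5 * chi_2)(C) = chi_5(C) * chi_2(C):
  {1}: (2)*(1), {-1}: (-2)*(1), {i,-i}: (0)*(1), {j,-j}: (0)*(-1), {k,-k}: (0)*(-1)
so (chi_5 * chi_2) takes values
  {1} -> 2, {-1} -> -2, {i,-i} -> 0, {j,-j} -> 0, {k,-k} -> 0.
Now take the inner product of this character with each irreducible chi from the table, <chi_5*chi_2, chi> = (1/8) sum_C |C| (chi_5*chi_2)(C) conj(chi(C)):
  <chi_5*chi_2, chi_1> = (1/8)[1*(2)*conj(1) + 1*(-2)*conj(1) + 2*(0)*conj(1) + 2*(0)*conj(1) + 2*(0)*conj(1)]
      = (1/8)[(2) + (-2) + (0) + (0) + (0)] = 0/8 = 0
  <chi_5*chi_2, chi_2> = (1/8)[1*(2)*conj(1) + 1*(-2)*conj(1) + 2*(0)*conj(1) + 2*(0)*conj(-1) + 2*(0)*conj(-1)]
      = (1/8)[(2) + (-2) + (0) + (0) + (0)] = 0/8 = 0
  <chi_5*chi_2, chi_3> = (1/8)[1*(2)*conj(1) + 1*(-2)*conj(1) + 2*(0)*conj(-1) + 2*(0)*conj(1) + 2*(0)*conj(-1)]
      = (1/8)[(2) + (-2) + (0) + (0) + (0)] = 0/8 = 0
  <chi_5*chi_2, chi_4> = (1/8)[1*(2)*conj(1) + 1*(-2)*conj(1) + 2*(0)*conj(-1) + 2*(0)*conj(-1) + 2*(0)*conj(1)]
      = (1/8)[(2) + (-2) + (0) + (0) + (0)] = 0/8 = 0
  <chi_5*chi_2, chi_5> = (1/8)[1*(2)*conj(2) + 1*(-2)*conj(-2) + 2*(0)*conj(0) + 2*(0)*conj(0) + 2*(0)*conj(0)]
      = (1/8)[(4) + (4) + (0) + (0) + (0)] = 8/8 = 1
Hence the multiplicities are chi_5: 1. Dimension check: dim(chi_5)*dim(chi_2) = 2*1 = 2 and sum (mult * dim) = 1*2 = 2.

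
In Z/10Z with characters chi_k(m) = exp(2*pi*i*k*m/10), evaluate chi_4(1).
chi_4(1) = zeta_10^4 = exp(4*I*pi/5)

Solution. chi_4(1) = zeta_10^(4*1) = zeta_10^4. Since zeta_10^10 = 1, this equals zeta_10^4 = exp(2*pi*i*4/10) = exp(4*I*pi/5).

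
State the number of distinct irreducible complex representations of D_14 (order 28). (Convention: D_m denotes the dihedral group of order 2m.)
10

Argument: The number of irreducible complex representations of a finite group equals its number of conjugacy classes. D_14 has 10 conjugacy classes (n/2 + 3 for n even), so D_14 (order 28) has exactly 10 irreducible complex representations.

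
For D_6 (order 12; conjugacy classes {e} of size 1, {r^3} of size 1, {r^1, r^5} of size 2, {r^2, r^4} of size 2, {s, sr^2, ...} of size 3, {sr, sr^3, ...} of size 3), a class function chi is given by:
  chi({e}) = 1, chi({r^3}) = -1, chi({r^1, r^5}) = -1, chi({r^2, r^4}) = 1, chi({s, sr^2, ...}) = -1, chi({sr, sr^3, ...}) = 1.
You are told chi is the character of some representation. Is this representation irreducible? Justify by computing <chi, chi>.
Irreducible: <chi, chi> = 1.

Proof sketch: <chi, chi> = (1/|G|) sum_C |C| * |chi(C)|^2 = (1/12)[1*|1|^2 + 1*|-1|^2 + 2*|-1|^2 + 2*|1|^2 + 3*|-1|^2 + 3*|1|^2]
  = (1/12)[(1) + (1) + (2) + (2) + (3) + (3)] = 12/12 = 1.
A character is irreducible iff <chi, chi> = 1, so this representation is irreducible.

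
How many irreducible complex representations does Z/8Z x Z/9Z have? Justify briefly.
72

Details: The number of irreducible complex representations of a finite group equals its number of conjugacy classes. Z/8Z x Z/9Z is abelian of order 72, so every element is its own conjugacy class: 72 classes, so Z/8Z x Z/9Z (order 72) has exactly 72 irreducible complex representations.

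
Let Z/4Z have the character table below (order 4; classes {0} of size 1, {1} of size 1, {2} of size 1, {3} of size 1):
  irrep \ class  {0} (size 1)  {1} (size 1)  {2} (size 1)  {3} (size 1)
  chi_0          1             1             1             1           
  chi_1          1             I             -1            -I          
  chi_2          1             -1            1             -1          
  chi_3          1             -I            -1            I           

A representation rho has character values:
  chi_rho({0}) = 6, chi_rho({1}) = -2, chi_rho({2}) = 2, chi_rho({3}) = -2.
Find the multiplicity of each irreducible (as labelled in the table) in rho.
Multiplicities: chi_0: 1, chi_1: 1, chi_2: 3, chi_3: 1.

Why: Use <chi_rho, chi> = (1/|G|) sum_C |C| * chi_rho(C) * conj(chi(C)) with |G| = 4 for each irreducible chi in the table:
  <chi_rho, chi_0> = (1/4)[1*(6)*conj(1) + 1*(-2)*conj(1) + 1*(2)*conj(1) + 1*(-2)*conj(1)]
      = (1/4)[(6) + (-2) + (2) + (-2)] = 4/4 = 1
  <chi_rho, chi_1> = (1/4)[1*(6)*conj(1) + 1*(-2)*conj(I) + 1*(2)*conj(-1) + 1*(-2)*conj(-I)]
      = (1/4)[(6) + (2*I) + (-2) + (-2*I)] = 4/4 = 1
  <chi_rho, chi_2> = (1/4)[1*(6)*conj(1) + 1*(-2)*conj(-1) + 1*(2)*conj(1) + 1*(-2)*conj(-1)]
      = (1/4)[(6) + (2) + (2) + (2)] = 12/4 = 3
  <chi_rho, chi_3> = (1/4)[1*(6)*conj(1) + 1*(-2)*conj(-I) + 1*(2)*conj(-1) + 1*(-2)*conj(I)]
      = (1/4)[(6) + (-2*I) + (-2) + (2*I)] = 4/4 = 1
(Exp terms are combined using exp(i*s)*conj(exp(i*t)) = exp(i*(s-t)), and sums of them are collapsed using the identity that for every m > 1 the m distinct m-th roots of unity sum to 0, e.g. 1 + exp(2*I*pi/3) + exp(-2*I*pi/3) = 0.)
Dimension check: dim(rho) = sum (mult * dim) = 1*1 + 1*1 + 3*1 + 1*1 = 6 = chi_rho(e) = 6.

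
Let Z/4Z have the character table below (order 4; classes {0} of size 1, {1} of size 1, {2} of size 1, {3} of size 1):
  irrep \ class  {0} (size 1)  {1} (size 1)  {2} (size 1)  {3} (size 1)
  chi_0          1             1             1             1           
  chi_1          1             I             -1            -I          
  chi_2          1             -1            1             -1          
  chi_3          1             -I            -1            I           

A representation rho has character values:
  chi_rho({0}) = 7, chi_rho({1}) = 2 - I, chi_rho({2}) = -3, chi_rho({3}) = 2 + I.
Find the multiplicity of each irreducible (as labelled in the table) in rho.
Multiplicities: chi_0: 2, chi_1: 2, chi_2: 0, chi_3: 3.

Derivation: Use <chi_rho, chi> = (1/|G|) sum_C |C| * chi_rho(C) * conj(chi(C)) with |G| = 4 for each irreducible chi in the table:
  <chi_rho, chi_0> = (1/4)[1*(7)*conj(1) + 1*(2 - I)*conj(1) + 1*(-3)*conj(1) + 1*(2 + I)*conj(1)]
      = (1/4)[(7) + (2 - I) + (-3) + (2 + I)] = 8/4 = 2
  <chi_rho, chi_1> = (1/4)[1*(7)*conj(1) + 1*(2 - I)*conj(I) + 1*(-3)*conj(-1) + 1*(2 + I)*conj(-I)]
      = (1/4)[(7) + (-1 - 2*I) + (3) + (-1 + 2*I)] = 8/4 = 2
  <chi_rho, chi_2> = (1/4)[1*(7)*conj(1) + 1*(2 - I)*conj(-1) + 1*(-3)*conj(1) + 1*(2 + I)*conj(-1)]
      = (1/4)[(7) + (-2 + I) + (-3) + (-2 - I)] = 0/4 = 0
  <chi_rho, chi_3> = (1/4)[1*(7)*conj(1) + 1*(2 - I)*conj(-I) + 1*(-3)*conj(-1) + 1*(2 + I)*conj(I)]
      = (1/4)[(7) + (1 + 2*I) + (3) + (1 - 2*I)] = 12/4 = 3
(Exp terms are combined using exp(i*s)*conj(exp(i*t)) = exp(i*(s-t)), and sums of them are collapsed using the identity that for every m > 1 the m distinct m-th roots of unity sum to 0, e.g. 1 + exp(2*I*pi/3) + exp(-2*I*pi/3) = 0.)
Dimension check: dim(rho) = sum (mult * dim) = 2*1 + 2*1 + 0*1 + 3*1 = 7 = chi_rho(e) = 7.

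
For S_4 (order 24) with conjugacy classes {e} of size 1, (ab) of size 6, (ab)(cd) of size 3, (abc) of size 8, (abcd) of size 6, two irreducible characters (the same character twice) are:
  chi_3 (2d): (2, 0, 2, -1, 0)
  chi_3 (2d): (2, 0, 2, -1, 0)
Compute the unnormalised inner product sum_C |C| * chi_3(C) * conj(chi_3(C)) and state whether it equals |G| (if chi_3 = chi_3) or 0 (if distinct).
Sum = 24 = |G| = 24; so <chi_3, chi_3> = 1 (norm-1 confirms irreducibility).

Justification: Compute term by term over conjugacy classes (|C| * chi_3(C) * conj(chi_3(C))):
  1*(2)*conj(2) + 6*(0)*conj(0) + 3*(2)*conj(2) + 8*(-1)*conj(-1) + 6*(0)*conj(0)
  = (4) + (0) + (12) + (8) + (0)
  = 24.
Dividing by |G| = 24 gives 24/24 = 1, matching the row-orthogonality relation <chi_3, chi_3> = [chi_3 = chi_3].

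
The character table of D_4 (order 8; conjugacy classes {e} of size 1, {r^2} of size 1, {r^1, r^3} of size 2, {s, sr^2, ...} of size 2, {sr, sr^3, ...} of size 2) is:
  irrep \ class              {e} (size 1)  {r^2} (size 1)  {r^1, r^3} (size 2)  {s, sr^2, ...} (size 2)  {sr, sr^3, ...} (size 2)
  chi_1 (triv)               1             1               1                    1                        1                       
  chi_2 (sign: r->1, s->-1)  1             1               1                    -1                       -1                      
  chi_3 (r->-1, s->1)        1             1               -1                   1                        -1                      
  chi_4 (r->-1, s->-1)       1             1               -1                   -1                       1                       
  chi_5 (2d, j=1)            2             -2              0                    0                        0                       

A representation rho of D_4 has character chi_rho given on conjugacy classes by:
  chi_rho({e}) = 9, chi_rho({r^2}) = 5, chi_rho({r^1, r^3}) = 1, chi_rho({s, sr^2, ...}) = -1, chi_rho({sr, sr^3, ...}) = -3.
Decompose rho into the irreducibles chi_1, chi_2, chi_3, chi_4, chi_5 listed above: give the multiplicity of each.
Multiplicities: chi_1: 1, chi_2: 3, chi_3: 2, chi_4: 1, chi_5: 1.

Details: Use <chi_rho, chi> = (1/|G|) sum_C |C| * chi_rho(C) * conj(chi(C)) with |G| = 8 for each irreducible chi in the table:
  <chi_rho, chi_1> = (1/8)[1*(9)*conj(1) + 1*(5)*conj(1) + 2*(1)*conj(1) + 2*(-1)*conj(1) + 2*(-3)*conj(1)]
      = (1/8)[(9) + (5) + (2) + (-2) + (-6)] = 8/8 = 1
  <chi_rho, chi_2> = (1/8)[1*(9)*conj(1) + 1*(5)*conj(1) + 2*(1)*conj(1) + 2*(-1)*conj(-1) + 2*(-3)*conj(-1)]
      = (1/8)[(9) + (5) + (2) + (2) + (6)] = 24/8 = 3
  <chi_rho, chi_3> = (1/8)[1*(9)*conj(1) + 1*(5)*conj(1) + 2*(1)*conj(-1) + 2*(-1)*conj(1) + 2*(-3)*conj(-1)]
      = (1/8)[(9) + (5) + (-2) + (-2) + (6)] = 16/8 = 2
  <chi_rho, chi_4> = (1/8)[1*(9)*conj(1) + 1*(5)*conj(1) + 2*(1)*conj(-1) + 2*(-1)*conj(-1) + 2*(-3)*conj(1)]
      = (1/8)[(9) + (5) + (-2) + (2) + (-6)] = 8/8 = 1
  <chi_rho, chi_5> = (1/8)[1*(9)*conj(2) + 1*(5)*conj(-2) + 2*(1)*conj(0) + 2*(-1)*conj(0) + 2*(-3)*conj(0)]
      = (1/8)[(18) + (-10) + (0) + (0) + (0)] = 8/8 = 1
Dimension check: dim(rho) = sum (mult * dim) = 1*1 + 3*1 + 2*1 + 1*1 + 1*2 = 9 = chi_rho(e) = 9.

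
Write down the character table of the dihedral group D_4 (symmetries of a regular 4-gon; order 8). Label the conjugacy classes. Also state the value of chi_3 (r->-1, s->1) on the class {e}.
Conjugacy classes: {e} of size 1, {r^2} of size 1, {r^1, r^3} of size 2, {s, sr^2, ...} of size 2, {sr, sr^3, ...} of size 2.
Character table:
  irrep \ class              {e} (size 1)  {r^2} (size 1)  {r^1, r^3} (size 2)  {s, sr^2, ...} (size 2)  {sr, sr^3, ...} (size 2)
  chi_1 (triv)               1             1               1                    1                        1                       
  chi_2 (sign: r->1, s->-1)  1             1               1                    -1                       -1                      
  chi_3 (r->-1, s->1)        1             1               -1                   1                        -1                      
  chi_4 (r->-1, s->-1)       1             1               -1                   -1                       1                       
  chi_5 (2d, j=1)            2             -2              0                    0                        0                       

Spot check: chi_3 (r->-1, s->1) on {e} = 1.

D_4 has order 2*4 = 8 with 5 conjugacy classes, hence 5 irreducibles. Sum of squared dims 1 + 1 + 1 + 1 + 4 = 8 = |G|. Linear characters come from the abelianisation; the 2-dimensional irreps have character r^k -> 2*cos(2*pi*j*k/4), reflections -> 0.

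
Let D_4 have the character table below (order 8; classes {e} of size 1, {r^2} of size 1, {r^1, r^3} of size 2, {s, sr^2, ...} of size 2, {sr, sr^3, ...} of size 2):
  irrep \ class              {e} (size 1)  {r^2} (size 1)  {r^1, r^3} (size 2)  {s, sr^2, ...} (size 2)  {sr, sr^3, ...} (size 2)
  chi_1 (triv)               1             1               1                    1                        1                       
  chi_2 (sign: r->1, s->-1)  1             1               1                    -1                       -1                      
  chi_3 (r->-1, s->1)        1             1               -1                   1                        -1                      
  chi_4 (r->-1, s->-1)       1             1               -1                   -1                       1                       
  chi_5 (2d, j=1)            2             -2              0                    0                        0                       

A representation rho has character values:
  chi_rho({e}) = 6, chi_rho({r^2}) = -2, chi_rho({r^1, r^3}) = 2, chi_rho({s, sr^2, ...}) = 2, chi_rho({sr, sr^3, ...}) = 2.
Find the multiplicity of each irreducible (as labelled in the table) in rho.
Multiplicities: chi_1: 2, chi_2: 0, chi_3: 0, chi_4: 0, chi_5: 2.

Explanation: Use <chi_rho, chi> = (1/|G|) sum_C |C| * chi_rho(C) * conj(chi(C)) with |G| = 8 for each irreducible chi in the table:
  <chi_rho, chi_1> = (1/8)[1*(6)*conj(1) + 1*(-2)*conj(1) + 2*(2)*conj(1) + 2*(2)*conj(1) + 2*(2)*conj(1)]
      = (1/8)[(6) + (-2) + (4) + (4) + (4)] = 16/8 = 2
  <chi_rho, chi_2> = (1/8)[1*(6)*conj(1) + 1*(-2)*conj(1) + 2*(2)*conj(1) + 2*(2)*conj(-1) + 2*(2)*conj(-1)]
      = (1/8)[(6) + (-2) + (4) + (-4) + (-4)] = 0/8 = 0
  <chi_rho, chi_3> = (1/8)[1*(6)*conj(1) + 1*(-2)*conj(1) + 2*(2)*conj(-1) + 2*(2)*conj(1) + 2*(2)*conj(-1)]
      = (1/8)[(6) + (-2) + (-4) + (4) + (-4)] = 0/8 = 0
  <chi_rho, chi_4> = (1/8)[1*(6)*conj(1) + 1*(-2)*conj(1) + 2*(2)*conj(-1) + 2*(2)*conj(-1) + 2*(2)*conj(1)]
      = (1/8)[(6) + (-2) + (-4) + (-4) + (4)] = 0/8 = 0
  <chi_rho, chi_5> = (1/8)[1*(6)*conj(2) + 1*(-2)*conj(-2) + 2*(2)*conj(0) + 2*(2)*conj(0) + 2*(2)*conj(0)]
      = (1/8)[(12) + (4) + (0) + (0) + (0)] = 16/8 = 2
Dimension check: dim(rho) = sum (mult * dim) = 2*1 + 0*1 + 0*1 + 0*1 + 2*2 = 6 = chi_rho(e) = 6.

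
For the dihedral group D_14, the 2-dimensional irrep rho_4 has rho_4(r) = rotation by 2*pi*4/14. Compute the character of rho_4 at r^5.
chi_{rho_4}(r^5) = 2*cos(2*pi*4*5/14) = -2*cos(pi/7)

Reasoning: rho_4(r^5) is rotation by angle 2*pi*4*5/14, whose trace is 2*cos(2*pi*4*5/14) = -2*cos(pi/7).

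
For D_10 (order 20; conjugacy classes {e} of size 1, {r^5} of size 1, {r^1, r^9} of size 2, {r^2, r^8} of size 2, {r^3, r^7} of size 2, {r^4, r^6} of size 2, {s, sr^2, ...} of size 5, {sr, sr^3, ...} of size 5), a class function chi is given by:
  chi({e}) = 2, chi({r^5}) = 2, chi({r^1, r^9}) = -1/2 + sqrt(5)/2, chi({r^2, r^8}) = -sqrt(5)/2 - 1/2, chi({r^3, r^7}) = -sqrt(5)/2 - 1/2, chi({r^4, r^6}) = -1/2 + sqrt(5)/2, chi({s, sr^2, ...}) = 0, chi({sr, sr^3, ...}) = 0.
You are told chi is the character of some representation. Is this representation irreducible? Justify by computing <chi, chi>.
Irreducible: <chi, chi> = 1.

<chi, chi> = (1/|G|) sum_C |C| * |chi(C)|^2 = (1/20)[1*|2|^2 + 1*|2|^2 + 2*|-1/2 + sqrt(5)/2|^2 + 2*|-sqrt(5)/2 - 1/2|^2 + 2*|-sqrt(5)/2 - 1/2|^2 + 2*|-1/2 + sqrt(5)/2|^2 + 5*|0|^2 + 5*|0|^2]
  = (1/20)[(4) + (4) + (3 - sqrt(5)) + (sqrt(5) + 3) + (sqrt(5) + 3) + (3 - sqrt(5)) + (0) + (0)] = 20/20 = 1.
A character is irreducible iff <chi, chi> = 1, so this representation is irreducible.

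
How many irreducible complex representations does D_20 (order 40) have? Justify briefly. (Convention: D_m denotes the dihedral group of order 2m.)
13

Derivation: The number of irreducible complex representations of a finite group equals its number of conjugacy classes. D_20 has 13 conjugacy classes (n/2 + 3 for n even), so D_20 (order 40) has exactly 13 irreducible complex representations.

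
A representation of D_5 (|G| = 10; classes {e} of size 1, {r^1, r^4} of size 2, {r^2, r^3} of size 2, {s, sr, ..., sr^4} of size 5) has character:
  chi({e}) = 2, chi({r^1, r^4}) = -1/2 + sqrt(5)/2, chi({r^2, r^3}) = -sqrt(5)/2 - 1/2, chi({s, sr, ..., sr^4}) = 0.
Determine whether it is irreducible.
Irreducible: <chi, chi> = 1.

Proof sketch: <chi, chi> = (1/|G|) sum_C |C| * |chi(C)|^2 = (1/10)[1*|2|^2 + 2*|-1/2 + sqrt(5)/2|^2 + 2*|-sqrt(5)/2 - 1/2|^2 + 5*|0|^2]
  = (1/10)[(4) + (3 - sqrt(5)) + (sqrt(5) + 3) + (0)] = 10/10 = 1.
A character is irreducible iff <chi, chi> = 1, so this representation is irreducible.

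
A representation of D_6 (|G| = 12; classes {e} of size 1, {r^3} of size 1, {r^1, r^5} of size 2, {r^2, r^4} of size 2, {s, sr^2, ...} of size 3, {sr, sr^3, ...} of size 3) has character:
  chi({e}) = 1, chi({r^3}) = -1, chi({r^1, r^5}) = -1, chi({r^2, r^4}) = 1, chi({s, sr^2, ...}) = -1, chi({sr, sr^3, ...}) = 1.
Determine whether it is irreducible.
Irreducible: <chi, chi> = 1.

Proof sketch: <chi, chi> = (1/|G|) sum_C |C| * |chi(C)|^2 = (1/12)[1*|1|^2 + 1*|-1|^2 + 2*|-1|^2 + 2*|1|^2 + 3*|-1|^2 + 3*|1|^2]
  = (1/12)[(1) + (1) + (2) + (2) + (3) + (3)] = 12/12 = 1.
A character is irreducible iff <chi, chi> = 1, so this representation is irreducible.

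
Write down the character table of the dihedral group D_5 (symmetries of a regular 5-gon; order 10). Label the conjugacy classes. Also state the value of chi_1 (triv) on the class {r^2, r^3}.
Conjugacy classes: {e} of size 1, {r^1, r^4} of size 2, {r^2, r^3} of size 2, {s, sr, ..., sr^4} of size 5.
Character table:
  irrep \ class              {e} (size 1)  {r^1, r^4} (size 2)  {r^2, r^3} (size 2)  {s, sr, ..., sr^4} (size 5)
  chi_1 (triv)               1             1                    1                    1                          
  chi_2 (sign: r->1, s->-1)  1             1                    1                    -1                         
  chi_3 (2d, j=1)            2             -1/2 + sqrt(5)/2     -sqrt(5)/2 - 1/2     0                          
  chi_4 (2d, j=2)            2             -sqrt(5)/2 - 1/2     -1/2 + sqrt(5)/2     0                          

Spot check: chi_1 (triv) on {r^2, r^3} = 1.

Working: D_5 has order 2*5 = 10 with 4 conjugacy classes, hence 4 irreducibles. Sum of squared dims 1 + 1 + 4 + 4 = 10 = |G|. Linear characters come from the abelianisation; the 2-dimensional irreps have character r^k -> 2*cos(2*pi*j*k/5), reflections -> 0.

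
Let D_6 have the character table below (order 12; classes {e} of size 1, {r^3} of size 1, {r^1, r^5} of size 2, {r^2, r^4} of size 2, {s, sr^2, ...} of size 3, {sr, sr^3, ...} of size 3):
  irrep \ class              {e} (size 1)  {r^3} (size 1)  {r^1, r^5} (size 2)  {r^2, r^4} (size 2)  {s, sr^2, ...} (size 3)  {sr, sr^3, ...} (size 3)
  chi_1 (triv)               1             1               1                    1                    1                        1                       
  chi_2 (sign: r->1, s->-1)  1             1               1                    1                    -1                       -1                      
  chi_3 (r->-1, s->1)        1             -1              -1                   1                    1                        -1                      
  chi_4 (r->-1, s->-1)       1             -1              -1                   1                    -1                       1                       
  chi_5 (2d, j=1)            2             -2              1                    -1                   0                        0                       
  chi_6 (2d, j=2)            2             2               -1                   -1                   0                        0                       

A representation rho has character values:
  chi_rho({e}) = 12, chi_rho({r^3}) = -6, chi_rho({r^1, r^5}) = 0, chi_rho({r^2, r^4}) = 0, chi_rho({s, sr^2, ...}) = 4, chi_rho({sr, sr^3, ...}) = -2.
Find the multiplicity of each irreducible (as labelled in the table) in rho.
Multiplicities: chi_1: 1, chi_2: 0, chi_3: 3, chi_4: 0, chi_5: 3, chi_6: 1.

Proof sketch: Use <chi_rho, chi> = (1/|G|) sum_C |C| * chi_rho(C) * conj(chi(C)) with |G| = 12 for each irreducible chi in the table:
  <chi_rho, chi_1> = (1/12)[1*(12)*conj(1) + 1*(-6)*conj(1) + 2*(0)*conj(1) + 2*(0)*conj(1) + 3*(4)*conj(1) + 3*(-2)*conj(1)]
      = (1/12)[(12) + (-6) + (0) + (0) + (12) + (-6)] = 12/12 = 1
  <chi_rho, chi_2> = (1/12)[1*(12)*conj(1) + 1*(-6)*conj(1) + 2*(0)*conj(1) + 2*(0)*conj(1) + 3*(4)*conj(-1) + 3*(-2)*conj(-1)]
      = (1/12)[(12) + (-6) + (0) + (0) + (-12) + (6)] = 0/12 = 0
  <chi_rho, chi_3> = (1/12)[1*(12)*conj(1) + 1*(-6)*conj(-1) + 2*(0)*conj(-1) + 2*(0)*conj(1) + 3*(4)*conj(1) + 3*(-2)*conj(-1)]
      = (1/12)[(12) + (6) + (0) + (0) + (12) + (6)] = 36/12 = 3
  <chi_rho, chi_4> = (1/12)[1*(12)*conj(1) + 1*(-6)*conj(-1) + 2*(0)*conj(-1) + 2*(0)*conj(1) + 3*(4)*conj(-1) + 3*(-2)*conj(1)]
      = (1/12)[(12) + (6) + (0) + (0) + (-12) + (-6)] = 0/12 = 0
  <chi_rho, chi_5> = (1/12)[1*(12)*conj(2) + 1*(-6)*conj(-2) + 2*(0)*conj(1) + 2*(0)*conj(-1) + 3*(4)*conj(0) + 3*(-2)*conj(0)]
      = (1/12)[(24) + (12) + (0) + (0) + (0) + (0)] = 36/12 = 3
  <chi_rho, chi_6> = (1/12)[1*(12)*conj(2) + 1*(-6)*conj(2) + 2*(0)*conj(-1) + 2*(0)*conj(-1) + 3*(4)*conj(0) + 3*(-2)*conj(0)]
      = (1/12)[(24) + (-12) + (0) + (0) + (0) + (0)] = 12/12 = 1
Dimension check: dim(rho) = sum (mult * dim) = 1*1 + 0*1 + 3*1 + 0*1 + 3*2 + 1*2 = 12 = chi_rho(e) = 12.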